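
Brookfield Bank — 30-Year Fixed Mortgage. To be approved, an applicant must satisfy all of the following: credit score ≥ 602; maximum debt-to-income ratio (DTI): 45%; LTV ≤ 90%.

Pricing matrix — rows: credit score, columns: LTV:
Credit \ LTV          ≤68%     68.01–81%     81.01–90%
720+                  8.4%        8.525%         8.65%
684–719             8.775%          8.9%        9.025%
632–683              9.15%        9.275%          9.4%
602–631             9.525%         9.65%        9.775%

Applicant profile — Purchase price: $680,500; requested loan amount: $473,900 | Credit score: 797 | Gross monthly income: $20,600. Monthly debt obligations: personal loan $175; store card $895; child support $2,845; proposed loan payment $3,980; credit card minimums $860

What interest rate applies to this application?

Credit score 797 ≥ 602; Total monthly debts = (175 + 895 + 2,845 + 3,980 + 860) = 8,755. DTI: 8,755 ÷ 20,600 = 42.5%, within the 45% cap
Loan-to-value = 473,900/680,500 = 69.6% — pass (90% max)
Credit 797 → row 720+; LTV 69.6% → column 68.01–81%. Grid cell → 8.525%.

8.525%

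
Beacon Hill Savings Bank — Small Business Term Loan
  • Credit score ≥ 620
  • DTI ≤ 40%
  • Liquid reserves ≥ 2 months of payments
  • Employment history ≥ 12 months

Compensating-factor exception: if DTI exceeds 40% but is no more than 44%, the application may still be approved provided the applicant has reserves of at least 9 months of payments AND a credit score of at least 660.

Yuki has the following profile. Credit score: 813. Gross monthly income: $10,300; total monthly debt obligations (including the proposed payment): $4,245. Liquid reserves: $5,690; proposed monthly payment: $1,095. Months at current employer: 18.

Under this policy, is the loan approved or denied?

Credit score 813 ≥ 620 (meets base)
DTI = 4,245/10,300 = 41.2% > 40% — standard DTI limit exceeded.
Reserves = 5,690/1,095 = 5.2 months ≥ 2
Employment 18 ≥ 12 months
DTI 41.2% is within the 40%–44% exception band; checking compensating factors.
Reserves 5.2 < 9 months; credit score 813 ≥ 660.
Compensating-factor requirement not fully met.

Denied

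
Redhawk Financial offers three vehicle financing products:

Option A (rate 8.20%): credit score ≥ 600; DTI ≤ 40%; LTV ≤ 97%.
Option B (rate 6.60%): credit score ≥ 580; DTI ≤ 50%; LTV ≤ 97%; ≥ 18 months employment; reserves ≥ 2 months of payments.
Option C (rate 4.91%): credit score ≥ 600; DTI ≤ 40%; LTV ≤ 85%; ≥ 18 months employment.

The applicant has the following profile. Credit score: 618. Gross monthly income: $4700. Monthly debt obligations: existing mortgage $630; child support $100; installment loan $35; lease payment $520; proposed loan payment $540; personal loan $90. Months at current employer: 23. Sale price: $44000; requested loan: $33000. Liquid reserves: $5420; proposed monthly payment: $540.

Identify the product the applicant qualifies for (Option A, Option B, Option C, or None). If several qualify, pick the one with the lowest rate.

Option B

Total debts = (630 + 100 + 35 + 520 + 540 + 90) = 1,915; DTI = 1,915/4,700 = 40.7%.
LTV = 33,000/44,000 = 75%.
Reserves = 5,420/540 = 10.0 months.
Option A: score 618 ≥ 600; DTI 40.7% > 40%; LTV 75% ≤ 97% → does not qualify.
Option B: score 618 ≥ 580; DTI 40.7% ≤ 50%; LTV 75% ≤ 97%; employment 23 ≥ 18 mo; reserves 10.0 ≥ 2 mo → qualifies.
Option C: score 618 ≥ 600; DTI 40.7% > 40%; LTV 75% ≤ 85%; employment 23 ≥ 18 mo → does not qualify.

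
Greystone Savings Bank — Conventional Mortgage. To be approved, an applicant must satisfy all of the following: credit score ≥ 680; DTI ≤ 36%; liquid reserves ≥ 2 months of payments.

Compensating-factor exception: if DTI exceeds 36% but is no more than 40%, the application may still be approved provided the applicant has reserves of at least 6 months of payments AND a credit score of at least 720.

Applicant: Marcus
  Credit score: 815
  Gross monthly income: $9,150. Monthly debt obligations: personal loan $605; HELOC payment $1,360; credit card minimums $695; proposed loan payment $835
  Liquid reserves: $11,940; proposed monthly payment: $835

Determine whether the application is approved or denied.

Credit score 815 ≥ 680 (meets base)
Total debts = (605 + 1,360 + 695 + 835) = 3,495. DTI = 3,495/9,150 = 38.2% > 36% — standard DTI limit exceeded.
Liquid reserves cover 11,940/835 = 14.3 months — ≥ 2 required
DTI 38.2% is within the 36%–40% exception band; checking compensating factors.
Override check — reserves: 14.3 mo (ok); score: 815 (ok).
Both override conditions satisfied; DTI exception granted.

Approved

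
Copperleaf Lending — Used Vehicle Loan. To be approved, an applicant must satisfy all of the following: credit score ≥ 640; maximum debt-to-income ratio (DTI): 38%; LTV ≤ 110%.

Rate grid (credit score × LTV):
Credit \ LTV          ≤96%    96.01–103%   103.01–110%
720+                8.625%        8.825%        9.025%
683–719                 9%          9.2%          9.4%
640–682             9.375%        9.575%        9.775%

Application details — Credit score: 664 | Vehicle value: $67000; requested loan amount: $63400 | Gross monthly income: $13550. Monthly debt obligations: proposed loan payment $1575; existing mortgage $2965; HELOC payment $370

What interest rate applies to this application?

Credit score 664 ≥ 640; Total monthly debts = (1,575 + 2,965 + 370) = 4,910. DTI = 4,910/13,550 = 36.2% ≤ 38%
Loan-to-value = 63,400/67,000 = 94.6% — pass (110% max)
Score 664 is in the 640–682 band; LTV 94.6% is in the ≤96% band → 9.375%.

9.375%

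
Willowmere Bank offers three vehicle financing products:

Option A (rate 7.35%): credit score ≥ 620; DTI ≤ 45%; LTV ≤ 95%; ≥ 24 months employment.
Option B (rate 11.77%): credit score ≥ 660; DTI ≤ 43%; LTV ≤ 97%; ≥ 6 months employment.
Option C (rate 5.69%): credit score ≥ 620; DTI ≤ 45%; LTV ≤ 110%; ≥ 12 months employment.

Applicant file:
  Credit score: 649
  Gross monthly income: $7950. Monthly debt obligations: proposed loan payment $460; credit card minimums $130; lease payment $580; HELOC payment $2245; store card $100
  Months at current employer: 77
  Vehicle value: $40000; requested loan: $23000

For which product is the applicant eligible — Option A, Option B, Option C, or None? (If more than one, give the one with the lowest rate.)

Total debts = (460 + 130 + 580 + 2,245 + 100) = 3,515; DTI = 3,515/7,950 = 44.2%.
LTV = 23,000/40,000 = 57.5%.
Option A: score 649 ≥ 620; DTI 44.2% ≤ 45%; LTV 57.5% ≤ 95%; employment 77 ≥ 24 mo → qualifies.
Option B: score 649 < 660; DTI 44.2% > 43%; LTV 57.5% ≤ 97%; employment 77 ≥ 6 mo → does not qualify.
Option C: score 649 ≥ 620; DTI 44.2% ≤ 45%; LTV 57.5% ≤ 110%; employment 77 ≥ 12 mo → qualifies.
Qualifying: Option A, Option C. Lowest rate is 5.69% → Option C.

Option C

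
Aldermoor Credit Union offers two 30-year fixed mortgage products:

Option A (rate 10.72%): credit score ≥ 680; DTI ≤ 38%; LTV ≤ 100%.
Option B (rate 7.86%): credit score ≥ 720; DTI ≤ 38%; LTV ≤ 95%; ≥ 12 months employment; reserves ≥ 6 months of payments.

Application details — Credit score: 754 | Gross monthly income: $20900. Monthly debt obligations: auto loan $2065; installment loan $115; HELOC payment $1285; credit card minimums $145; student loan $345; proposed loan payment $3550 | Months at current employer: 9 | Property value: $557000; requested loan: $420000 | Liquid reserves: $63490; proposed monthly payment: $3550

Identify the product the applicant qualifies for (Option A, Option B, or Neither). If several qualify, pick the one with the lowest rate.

Option A

Total debts = (2,065 + 115 + 1,285 + 145 + 345 + 3,550) = 7,505; DTI = 7,505/20,900 = 35.9%.
LTV = 420,000/557,000 = 75.4%.
Reserves = 63,490/3,550 = 17.9 months.
Option A: score 754 ≥ 680; DTI 35.9% ≤ 38%; LTV 75.4% ≤ 100% → qualifies.
Option B: score 754 ≥ 720; DTI 35.9% ≤ 38%; LTV 75.4% ≤ 95%; employment 9 < 12 mo; reserves 17.9 ≥ 6 mo → does not qualify.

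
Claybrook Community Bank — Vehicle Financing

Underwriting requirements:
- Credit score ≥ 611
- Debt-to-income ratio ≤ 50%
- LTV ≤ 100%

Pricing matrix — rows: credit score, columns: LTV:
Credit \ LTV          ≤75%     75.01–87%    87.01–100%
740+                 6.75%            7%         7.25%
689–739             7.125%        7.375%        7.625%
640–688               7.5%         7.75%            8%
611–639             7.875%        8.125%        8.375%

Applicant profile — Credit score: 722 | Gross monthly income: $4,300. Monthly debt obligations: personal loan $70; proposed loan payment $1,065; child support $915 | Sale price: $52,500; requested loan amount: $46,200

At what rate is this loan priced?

Credit score 722 ≥ 611; Total monthly debts = (70 + 1,065 + 915) = 2,050. Debt-to-income = 2,050/4,300 = 47.7% — meets 50% limit
LTV: 46,200 ÷ 52,500 = 88%, within 100% cap
Score 722 is in the 689–739 band; LTV 88% is in the 87.01–100% band → 7.625%.

7.625%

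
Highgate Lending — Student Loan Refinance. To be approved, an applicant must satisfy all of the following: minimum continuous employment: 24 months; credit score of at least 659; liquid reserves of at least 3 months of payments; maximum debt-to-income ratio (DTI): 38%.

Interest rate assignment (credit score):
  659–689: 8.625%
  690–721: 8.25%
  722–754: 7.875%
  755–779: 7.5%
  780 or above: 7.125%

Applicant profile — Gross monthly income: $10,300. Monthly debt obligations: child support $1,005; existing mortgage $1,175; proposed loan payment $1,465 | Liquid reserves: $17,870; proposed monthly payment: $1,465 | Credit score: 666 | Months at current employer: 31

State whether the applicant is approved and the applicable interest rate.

Credit score 666 ≥ 659 (meets minimum)
Liquid reserves cover 17,870/1,465 = 12.2 months — ≥ 3 required
Total monthly debts = (1,005 + 1,175 + 1,465) = 3,645. DTI: 3,645 ÷ 10,300 = 35.4%, within the 38% cap
Employment 31 ≥ 24 months
All requirements met. Score 666 falls in the 659–689 tier → 8.625%.

Approved at 8.625%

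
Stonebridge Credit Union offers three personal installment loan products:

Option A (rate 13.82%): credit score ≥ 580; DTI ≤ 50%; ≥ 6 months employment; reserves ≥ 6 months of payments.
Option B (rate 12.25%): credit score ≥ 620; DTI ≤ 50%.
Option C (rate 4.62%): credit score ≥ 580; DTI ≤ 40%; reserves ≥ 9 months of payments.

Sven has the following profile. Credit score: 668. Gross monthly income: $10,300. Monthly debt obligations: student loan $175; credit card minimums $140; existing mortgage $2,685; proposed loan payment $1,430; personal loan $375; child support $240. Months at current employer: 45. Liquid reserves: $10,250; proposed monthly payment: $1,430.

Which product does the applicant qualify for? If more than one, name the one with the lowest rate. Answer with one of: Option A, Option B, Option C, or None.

Option B

Total debts = (175 + 140 + 2,685 + 1,430 + 375 + 240) = 5,045; DTI = 5,045/10,300 = 49%.
Reserves = 10,250/1,430 = 7.2 months.
Option A: score 668 ≥ 580; DTI 49% ≤ 50%; employment 45 ≥ 6 mo; reserves 7.2 ≥ 6 mo → qualifies.
Option B: score 668 ≥ 620; DTI 49% ≤ 50% → qualifies.
Option C: score 668 ≥ 580; DTI 49% > 40%; reserves 7.2 < 9 mo → does not qualify.
Qualifying: Option A, Option B. Lowest rate is 12.25% → Option B.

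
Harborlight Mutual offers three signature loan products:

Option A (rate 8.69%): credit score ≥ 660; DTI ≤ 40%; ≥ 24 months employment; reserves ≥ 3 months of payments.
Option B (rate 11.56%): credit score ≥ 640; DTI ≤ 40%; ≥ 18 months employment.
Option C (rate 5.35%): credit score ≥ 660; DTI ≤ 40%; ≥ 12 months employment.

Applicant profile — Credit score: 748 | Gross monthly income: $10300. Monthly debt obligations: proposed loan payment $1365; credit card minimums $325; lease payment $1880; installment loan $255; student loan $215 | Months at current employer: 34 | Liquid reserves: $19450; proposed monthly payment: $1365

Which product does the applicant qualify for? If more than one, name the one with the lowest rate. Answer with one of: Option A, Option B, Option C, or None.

Option C

Total debts = (1,365 + 325 + 1,880 + 255 + 215) = 4,040; DTI = 4,040/10,300 = 39.2%.
Reserves = 19,450/1,365 = 14.2 months.
Option A: score 748 ≥ 660; DTI 39.2% ≤ 40%; employment 34 ≥ 24 mo; reserves 14.2 ≥ 3 mo → qualifies.
Option B: score 748 ≥ 640; DTI 39.2% ≤ 40%; employment 34 ≥ 18 mo → qualifies.
Option C: score 748 ≥ 660; DTI 39.2% ≤ 40%; employment 34 ≥ 12 mo → qualifies.
Qualifying: Option A, Option B, Option C. Lowest rate is 5.35% → Option C.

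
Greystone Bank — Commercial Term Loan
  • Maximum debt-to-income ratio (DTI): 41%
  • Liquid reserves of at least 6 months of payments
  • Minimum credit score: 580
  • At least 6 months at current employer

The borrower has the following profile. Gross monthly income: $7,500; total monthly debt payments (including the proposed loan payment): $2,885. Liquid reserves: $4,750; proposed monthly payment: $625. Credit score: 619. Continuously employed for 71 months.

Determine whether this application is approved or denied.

DTI: 2,885 ÷ 7,500 = 38.5%, within the 41% cap
Reserves: 4,750 ÷ 625 = 7.6 months (meets 6-month minimum)
Credit score 619 ≥ 580 (meets)
Employment 71 ≥ 6 months
All criteria satisfied.

Approved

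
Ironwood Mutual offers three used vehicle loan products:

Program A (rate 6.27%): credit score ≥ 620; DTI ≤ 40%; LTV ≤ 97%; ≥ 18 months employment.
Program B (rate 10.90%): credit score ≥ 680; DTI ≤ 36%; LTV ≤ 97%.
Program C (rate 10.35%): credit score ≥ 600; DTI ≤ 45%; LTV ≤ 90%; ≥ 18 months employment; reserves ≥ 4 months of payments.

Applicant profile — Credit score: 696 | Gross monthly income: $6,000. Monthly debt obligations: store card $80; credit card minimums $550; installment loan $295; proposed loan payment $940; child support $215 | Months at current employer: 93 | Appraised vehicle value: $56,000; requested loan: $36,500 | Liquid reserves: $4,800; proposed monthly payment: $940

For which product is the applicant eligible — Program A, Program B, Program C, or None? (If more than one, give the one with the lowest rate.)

Program A

Total debts = (80 + 550 + 295 + 940 + 215) = 2,080; DTI = 2,080/6,000 = 34.7%.
LTV = 36,500/56,000 = 65.2%.
Reserves = 4,800/940 = 5.1 months.
Program A: score 696 ≥ 620; DTI 34.7% ≤ 40%; LTV 65.2% ≤ 97%; employment 93 ≥ 18 mo → qualifies.
Program B: score 696 ≥ 680; DTI 34.7% ≤ 36%; LTV 65.2% ≤ 97% → qualifies.
Program C: score 696 ≥ 600; DTI 34.7% ≤ 45%; LTV 65.2% ≤ 90%; employment 93 ≥ 18 mo; reserves 5.1 ≥ 4 mo → qualifies.
Qualifying: Program A, Program B, Program C. Lowest rate is 6.27% → Program A.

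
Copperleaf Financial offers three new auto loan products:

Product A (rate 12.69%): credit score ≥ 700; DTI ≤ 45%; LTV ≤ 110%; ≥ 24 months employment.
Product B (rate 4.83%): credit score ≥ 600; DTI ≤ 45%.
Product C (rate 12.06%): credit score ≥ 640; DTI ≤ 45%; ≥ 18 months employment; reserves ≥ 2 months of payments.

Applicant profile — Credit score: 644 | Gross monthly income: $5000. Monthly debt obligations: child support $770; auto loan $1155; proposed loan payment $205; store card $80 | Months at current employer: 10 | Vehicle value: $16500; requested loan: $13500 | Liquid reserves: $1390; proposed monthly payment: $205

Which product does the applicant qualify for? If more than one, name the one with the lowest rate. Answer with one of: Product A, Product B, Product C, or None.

Total debts = (770 + 1,155 + 205 + 80) = 2,210; DTI = 2,210/5,000 = 44.2%.
LTV = 13,500/16,500 = 81.8%.
Reserves = 1,390/205 = 6.8 months.
Product A: score 644 < 700; DTI 44.2% ≤ 45%; LTV 81.8% ≤ 110%; employment 10 < 24 mo → does not qualify.
Product B: score 644 ≥ 600; DTI 44.2% ≤ 45% → qualifies.
Product C: score 644 ≥ 640; DTI 44.2% ≤ 45%; employment 10 < 18 mo; reserves 6.8 ≥ 2 mo → does not qualify.

Product B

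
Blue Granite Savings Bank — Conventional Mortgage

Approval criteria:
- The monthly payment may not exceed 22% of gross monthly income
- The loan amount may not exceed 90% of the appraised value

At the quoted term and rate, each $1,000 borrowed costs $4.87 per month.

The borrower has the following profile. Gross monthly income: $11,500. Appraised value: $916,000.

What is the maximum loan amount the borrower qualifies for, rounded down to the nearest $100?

Payment cap: 22% × $11,500 = $2,530/month.
At $4.87 per $1,000, that supports 2,530/4.87 × 1,000 ≈ $519,507 → $519,500.
LTV cap: 90% × $916,000 = $824,400 → $824,400.
Binding constraint: payment-to-income.

$519,500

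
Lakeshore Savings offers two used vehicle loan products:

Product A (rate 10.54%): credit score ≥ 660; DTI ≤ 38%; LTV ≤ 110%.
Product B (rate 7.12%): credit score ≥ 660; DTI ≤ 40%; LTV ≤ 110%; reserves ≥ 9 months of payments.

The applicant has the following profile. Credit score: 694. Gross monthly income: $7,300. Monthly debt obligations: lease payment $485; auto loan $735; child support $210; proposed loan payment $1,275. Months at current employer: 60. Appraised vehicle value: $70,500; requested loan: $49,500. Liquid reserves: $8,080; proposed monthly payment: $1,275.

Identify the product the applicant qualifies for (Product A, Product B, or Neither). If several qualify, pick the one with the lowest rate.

Total debts = (485 + 735 + 210 + 1,275) = 2,705; DTI = 2,705/7,300 = 37.1%.
LTV = 49,500/70,500 = 70.2%.
Reserves = 8,080/1,275 = 6.3 months.
Product A: score 694 ≥ 660; DTI 37.1% ≤ 38%; LTV 70.2% ≤ 110% → qualifies.
Product B: score 694 ≥ 660; DTI 37.1% ≤ 40%; LTV 70.2% ≤ 110%; reserves 6.3 < 9 mo → does not qualify.

Product A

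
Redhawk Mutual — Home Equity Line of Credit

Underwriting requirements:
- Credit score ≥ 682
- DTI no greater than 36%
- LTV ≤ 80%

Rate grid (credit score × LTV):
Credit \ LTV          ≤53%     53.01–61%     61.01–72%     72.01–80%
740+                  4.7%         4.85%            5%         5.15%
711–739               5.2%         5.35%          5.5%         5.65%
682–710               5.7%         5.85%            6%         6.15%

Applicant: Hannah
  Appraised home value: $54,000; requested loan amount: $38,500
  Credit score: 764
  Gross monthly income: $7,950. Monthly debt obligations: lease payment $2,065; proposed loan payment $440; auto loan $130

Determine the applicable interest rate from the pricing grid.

5%

Credit score 764 ≥ 682; Total monthly debts = (2,065 + 440 + 130) = 2,635. DTI = 2,635/7,950 = 33.1% ≤ 36%
LTV: 38,500 ÷ 54,000 = 71.3%, within 80% cap
Score 764 is in the 740+ band; LTV 71.3% is in the 61.01–72% band → 5%.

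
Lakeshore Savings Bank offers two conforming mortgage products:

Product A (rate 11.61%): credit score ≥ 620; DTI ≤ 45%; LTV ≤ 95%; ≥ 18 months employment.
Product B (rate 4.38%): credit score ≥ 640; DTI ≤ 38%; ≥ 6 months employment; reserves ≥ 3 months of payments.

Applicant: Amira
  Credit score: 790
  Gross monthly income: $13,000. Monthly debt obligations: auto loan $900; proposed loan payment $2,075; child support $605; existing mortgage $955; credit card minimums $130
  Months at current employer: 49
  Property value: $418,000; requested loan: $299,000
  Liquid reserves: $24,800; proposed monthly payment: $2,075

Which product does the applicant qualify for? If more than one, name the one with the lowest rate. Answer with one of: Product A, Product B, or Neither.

Product B

Total debts = (900 + 2,075 + 605 + 955 + 130) = 4,665; DTI = 4,665/13,000 = 35.9%.
LTV = 299,000/418,000 = 71.5%.
Reserves = 24,800/2,075 = 12.0 months.
Product A: score 790 ≥ 620; DTI 35.9% ≤ 45%; LTV 71.5% ≤ 95%; employment 49 ≥ 18 mo → qualifies.
Product B: score 790 ≥ 640; DTI 35.9% ≤ 38%; employment 49 ≥ 6 mo; reserves 12.0 ≥ 3 mo → qualifies.
Qualifying: Product A, Product B. Lowest rate is 4.38% → Product B.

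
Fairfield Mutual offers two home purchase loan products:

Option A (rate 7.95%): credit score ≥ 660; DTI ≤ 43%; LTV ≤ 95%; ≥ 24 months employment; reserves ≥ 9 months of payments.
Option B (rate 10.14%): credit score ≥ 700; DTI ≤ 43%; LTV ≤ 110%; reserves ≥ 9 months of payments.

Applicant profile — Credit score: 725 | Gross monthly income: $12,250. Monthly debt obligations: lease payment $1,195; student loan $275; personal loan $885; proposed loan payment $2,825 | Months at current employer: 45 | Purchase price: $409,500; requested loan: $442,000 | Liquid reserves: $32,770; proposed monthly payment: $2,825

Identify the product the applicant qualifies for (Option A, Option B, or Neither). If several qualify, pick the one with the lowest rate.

Option B

Total debts = (1,195 + 275 + 885 + 2,825) = 5,180; DTI = 5,180/12,250 = 42.3%.
LTV = 442,000/409,500 = 107.9%.
Reserves = 32,770/2,825 = 11.6 months.
Option A: score 725 ≥ 660; DTI 42.3% ≤ 43%; LTV 107.9% > 95%; employment 45 ≥ 24 mo; reserves 11.6 ≥ 9 mo → does not qualify.
Option B: score 725 ≥ 700; DTI 42.3% ≤ 43%; LTV 107.9% ≤ 110%; reserves 11.6 ≥ 9 mo → qualifies.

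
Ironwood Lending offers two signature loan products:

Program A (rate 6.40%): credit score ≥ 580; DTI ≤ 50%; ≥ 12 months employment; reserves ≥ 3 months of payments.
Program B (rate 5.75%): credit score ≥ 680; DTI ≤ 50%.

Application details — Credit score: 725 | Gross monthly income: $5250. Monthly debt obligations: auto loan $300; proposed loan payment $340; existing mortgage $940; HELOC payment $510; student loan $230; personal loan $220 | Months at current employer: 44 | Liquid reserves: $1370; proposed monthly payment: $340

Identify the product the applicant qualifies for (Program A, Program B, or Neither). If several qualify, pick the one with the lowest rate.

Program B

Total debts = (300 + 340 + 940 + 510 + 230 + 220) = 2,540; DTI = 2,540/5,250 = 48.4%.
Reserves = 1,370/340 = 4.0 months.
Program A: score 725 ≥ 580; DTI 48.4% ≤ 50%; employment 44 ≥ 12 mo; reserves 4.0 ≥ 3 mo → qualifies.
Program B: score 725 ≥ 680; DTI 48.4% ≤ 50% → qualifies.
Qualifying: Program A, Program B. Lowest rate is 5.75% → Program B.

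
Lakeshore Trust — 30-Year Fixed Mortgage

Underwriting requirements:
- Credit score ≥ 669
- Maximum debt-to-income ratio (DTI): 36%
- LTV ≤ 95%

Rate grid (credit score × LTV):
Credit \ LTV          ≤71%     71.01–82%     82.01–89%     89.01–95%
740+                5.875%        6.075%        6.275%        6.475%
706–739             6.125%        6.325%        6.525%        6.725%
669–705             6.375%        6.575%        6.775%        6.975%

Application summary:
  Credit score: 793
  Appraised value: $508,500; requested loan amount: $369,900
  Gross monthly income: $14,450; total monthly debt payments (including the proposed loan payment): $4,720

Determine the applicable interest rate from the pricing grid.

Credit score 793 ≥ 669; DTI: 4,720 ÷ 14,450 = 32.7%, within the 36% cap
LTV: 369,900 ÷ 508,500 = 72.7%, within 95% cap
Row: 793 falls in 740+. Column: 72.7% falls in 71.01–82%. Rate = 6.075%.

6.075%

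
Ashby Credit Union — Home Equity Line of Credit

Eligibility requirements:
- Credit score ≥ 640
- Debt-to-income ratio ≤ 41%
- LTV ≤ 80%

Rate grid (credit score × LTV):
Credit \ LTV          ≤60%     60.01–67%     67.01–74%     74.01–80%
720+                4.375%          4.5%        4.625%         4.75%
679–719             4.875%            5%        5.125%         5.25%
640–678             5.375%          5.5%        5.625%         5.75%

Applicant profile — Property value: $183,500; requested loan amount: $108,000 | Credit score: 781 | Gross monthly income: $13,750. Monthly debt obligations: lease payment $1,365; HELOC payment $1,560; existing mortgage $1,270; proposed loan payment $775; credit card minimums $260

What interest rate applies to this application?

Credit score 781 ≥ 640; Total monthly debts = (1,365 + 1,560 + 1,270 + 775 + 260) = 5,230. DTI: 5,230 ÷ 13,750 = 38%, within the 41% cap
LTV = 108,000/183,500 = 58.9% ≤ 80%
Score 781 is in the 720+ band; LTV 58.9% is in the ≤60% band → 4.375%.

4.375%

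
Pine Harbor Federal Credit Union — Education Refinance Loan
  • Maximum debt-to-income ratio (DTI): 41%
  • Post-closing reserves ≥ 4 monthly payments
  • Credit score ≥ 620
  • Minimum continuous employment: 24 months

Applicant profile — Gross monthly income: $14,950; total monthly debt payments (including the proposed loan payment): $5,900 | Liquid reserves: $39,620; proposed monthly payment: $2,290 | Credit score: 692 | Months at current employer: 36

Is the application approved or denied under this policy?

DTI = 5,900/14,950 = 39.5% ≤ 41%
Reserves = 39,620/2,290 = 17.3 months ≥ 4
Credit score 692 ≥ 620 (meets)
Employment 36 ≥ 24 months
All criteria satisfied.

Approved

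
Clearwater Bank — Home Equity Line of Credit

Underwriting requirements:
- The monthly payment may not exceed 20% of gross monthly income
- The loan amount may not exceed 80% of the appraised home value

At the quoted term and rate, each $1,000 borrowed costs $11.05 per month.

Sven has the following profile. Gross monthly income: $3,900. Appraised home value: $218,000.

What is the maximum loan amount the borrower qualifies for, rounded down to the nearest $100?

$70,500

Payment cap: 20% × $3,900 = $780/month.
At $11.05 per $1,000, that supports 780/11.05 × 1,000 ≈ $70,588 → $70,500.
LTV cap: 80% × $218,000 = $174,400 → $174,400.
Binding constraint: payment-to-income.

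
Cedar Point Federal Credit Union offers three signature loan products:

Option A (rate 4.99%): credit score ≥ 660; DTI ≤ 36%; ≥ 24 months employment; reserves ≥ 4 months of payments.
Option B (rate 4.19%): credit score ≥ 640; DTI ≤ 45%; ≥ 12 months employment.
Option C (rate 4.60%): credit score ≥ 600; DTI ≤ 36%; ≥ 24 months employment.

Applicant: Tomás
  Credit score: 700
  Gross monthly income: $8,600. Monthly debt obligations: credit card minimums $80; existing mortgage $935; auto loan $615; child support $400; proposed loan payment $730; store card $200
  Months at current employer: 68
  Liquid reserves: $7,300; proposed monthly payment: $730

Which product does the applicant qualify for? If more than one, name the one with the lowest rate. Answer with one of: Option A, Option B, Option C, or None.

Total debts = (80 + 935 + 615 + 400 + 730 + 200) = 2,960; DTI = 2,960/8,600 = 34.4%.
Reserves = 7,300/730 = 10.0 months.
Option A: score 700 ≥ 660; DTI 34.4% ≤ 36%; employment 68 ≥ 24 mo; reserves 10.0 ≥ 4 mo → qualifies.
Option B: score 700 ≥ 640; DTI 34.4% ≤ 45%; employment 68 ≥ 12 mo → qualifies.
Option C: score 700 ≥ 600; DTI 34.4% ≤ 36%; employment 68 ≥ 24 mo → qualifies.
Qualifying: Option A, Option B, Option C. Lowest rate is 4.19% → Option B.

Option B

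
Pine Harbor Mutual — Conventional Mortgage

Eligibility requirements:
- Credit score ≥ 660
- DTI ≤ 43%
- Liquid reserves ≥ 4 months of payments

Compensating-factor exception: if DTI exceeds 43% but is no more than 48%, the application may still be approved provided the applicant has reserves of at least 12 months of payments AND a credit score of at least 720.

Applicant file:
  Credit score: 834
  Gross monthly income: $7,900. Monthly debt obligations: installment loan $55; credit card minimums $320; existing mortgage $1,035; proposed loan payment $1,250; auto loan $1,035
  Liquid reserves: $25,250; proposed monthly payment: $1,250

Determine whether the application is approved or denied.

Approved

Credit score 834 ≥ 660 (meets base)
Total debts = (55 + 320 + 1,035 + 1,250 + 1,035) = 3,695. DTI: 3,695 ÷ 7,900 = 46.8%, over the 43% base limit.
Reserves = 25,250/1,250 = 20.2 months ≥ 4
46.8% falls in the override range (43%–48%), so the compensating-factor test applies.
Override check — reserves: 20.2 mo (ok); score: 834 (ok).
Both override conditions satisfied; DTI exception granted.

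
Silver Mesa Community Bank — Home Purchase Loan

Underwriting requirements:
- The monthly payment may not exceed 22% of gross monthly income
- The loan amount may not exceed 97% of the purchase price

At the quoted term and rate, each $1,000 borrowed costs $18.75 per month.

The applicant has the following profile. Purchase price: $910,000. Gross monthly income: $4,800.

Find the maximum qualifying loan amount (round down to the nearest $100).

$56,300

Payment cap: 22% × $4,800 = $1,056/month.
At $18.75 per $1,000, that supports 1,056/18.75 × 1,000 ≈ $56,320 → $56,300.
LTV cap: 97% × $910,000 = $882,700 → $882,700.
Binding constraint: payment-to-income.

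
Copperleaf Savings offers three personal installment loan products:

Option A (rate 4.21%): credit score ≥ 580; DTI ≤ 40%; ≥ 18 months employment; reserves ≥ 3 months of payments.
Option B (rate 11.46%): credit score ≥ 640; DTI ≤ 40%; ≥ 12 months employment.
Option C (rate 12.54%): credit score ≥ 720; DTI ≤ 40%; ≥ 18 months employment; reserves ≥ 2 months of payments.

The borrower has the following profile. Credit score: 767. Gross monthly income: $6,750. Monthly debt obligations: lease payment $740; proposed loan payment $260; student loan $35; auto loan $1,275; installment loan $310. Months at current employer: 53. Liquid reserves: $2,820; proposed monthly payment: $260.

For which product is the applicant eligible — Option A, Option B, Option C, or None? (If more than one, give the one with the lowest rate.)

Total debts = (740 + 260 + 35 + 1,275 + 310) = 2,620; DTI = 2,620/6,750 = 38.8%.
Reserves = 2,820/260 = 10.8 months.
Option A: score 767 ≥ 580; DTI 38.8% ≤ 40%; employment 53 ≥ 18 mo; reserves 10.8 ≥ 3 mo → qualifies.
Option B: score 767 ≥ 640; DTI 38.8% ≤ 40%; employment 53 ≥ 12 mo → qualifies.
Option C: score 767 ≥ 720; DTI 38.8% ≤ 40%; employment 53 ≥ 18 mo; reserves 10.8 ≥ 2 mo → qualifies.
Qualifying: Option A, Option B, Option C. Lowest rate is 4.21% → Option A.

Option A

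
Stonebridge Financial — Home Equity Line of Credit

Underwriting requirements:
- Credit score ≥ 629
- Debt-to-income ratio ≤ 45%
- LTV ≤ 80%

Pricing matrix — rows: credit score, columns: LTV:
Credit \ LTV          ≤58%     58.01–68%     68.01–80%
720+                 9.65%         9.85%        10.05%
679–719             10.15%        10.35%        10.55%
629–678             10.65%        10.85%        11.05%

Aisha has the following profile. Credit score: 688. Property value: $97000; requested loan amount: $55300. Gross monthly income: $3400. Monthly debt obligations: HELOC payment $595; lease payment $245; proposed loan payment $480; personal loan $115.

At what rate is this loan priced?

Credit score 688 ≥ 629; Total monthly debts = (595 + 245 + 480 + 115) = 1,435. Debt-to-income = 1,435/3,400 = 42.2% — meets 45% limit
LTV: 55,300 ÷ 97,000 = 57%, within 80% cap
Credit 688 → row 679–719; LTV 57% → column ≤58%. Grid cell → 10.15%.

10.15%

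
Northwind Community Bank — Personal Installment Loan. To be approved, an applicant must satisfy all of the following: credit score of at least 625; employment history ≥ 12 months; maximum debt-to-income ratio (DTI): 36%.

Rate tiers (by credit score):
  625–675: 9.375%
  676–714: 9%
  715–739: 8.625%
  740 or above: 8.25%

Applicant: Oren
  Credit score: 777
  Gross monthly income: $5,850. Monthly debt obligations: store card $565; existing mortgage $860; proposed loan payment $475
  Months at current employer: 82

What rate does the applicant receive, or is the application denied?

Credit score 777 ≥ 625 (meets minimum)
Total monthly debts = (565 + 860 + 475) = 1,900. Debt-to-income = 1,900/5,850 = 32.5% — meets 36% limit
Employment 82 ≥ 12 months
All requirements met. Score 777 falls in the 740 or above tier → 8.25%.

Approved at 8.25%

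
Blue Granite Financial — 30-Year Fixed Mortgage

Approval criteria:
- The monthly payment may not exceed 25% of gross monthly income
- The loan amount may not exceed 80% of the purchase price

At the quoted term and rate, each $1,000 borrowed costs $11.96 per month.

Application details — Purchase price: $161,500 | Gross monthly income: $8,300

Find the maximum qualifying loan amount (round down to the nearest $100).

$129,200

Payment cap: 25% × $8,300 = $2,075/month.
At $11.96 per $1,000, that supports 2,075/11.96 × 1,000 ≈ $173,494 → $173,400.
LTV cap: 80% × $161,500 = $129,200 → $129,200.
Binding constraint: loan-to-value.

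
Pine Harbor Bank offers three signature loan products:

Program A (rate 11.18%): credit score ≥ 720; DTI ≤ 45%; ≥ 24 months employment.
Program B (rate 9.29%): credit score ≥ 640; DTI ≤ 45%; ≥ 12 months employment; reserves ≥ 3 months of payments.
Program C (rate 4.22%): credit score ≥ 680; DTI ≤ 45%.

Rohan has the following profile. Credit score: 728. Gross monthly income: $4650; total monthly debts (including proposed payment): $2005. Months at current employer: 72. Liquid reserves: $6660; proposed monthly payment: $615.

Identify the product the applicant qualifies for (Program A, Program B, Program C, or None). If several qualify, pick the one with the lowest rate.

DTI = 2,005/4,650 = 43.1%.
Reserves = 6,660/615 = 10.8 months.
Program A: score 728 ≥ 720; DTI 43.1% ≤ 45%; employment 72 ≥ 24 mo → qualifies.
Program B: score 728 ≥ 640; DTI 43.1% ≤ 45%; employment 72 ≥ 12 mo; reserves 10.8 ≥ 3 mo → qualifies.
Program C: score 728 ≥ 680; DTI 43.1% ≤ 45% → qualifies.
Qualifying: Program A, Program B, Program C. Lowest rate is 4.22% → Program C.

Program C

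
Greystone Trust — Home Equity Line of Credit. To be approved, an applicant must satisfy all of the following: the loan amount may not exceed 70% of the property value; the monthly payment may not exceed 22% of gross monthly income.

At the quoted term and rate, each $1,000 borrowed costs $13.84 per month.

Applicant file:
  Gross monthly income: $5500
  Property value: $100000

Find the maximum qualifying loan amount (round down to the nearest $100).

$70,000

Payment cap: 22% × $5,500 = $1,210/month.
At $13.84 per $1,000, that supports 1,210/13.84 × 1,000 ≈ $87,427 → $87,400.
LTV cap: 70% × $100,000 = $70,000 → $70,000.
Binding constraint: loan-to-value.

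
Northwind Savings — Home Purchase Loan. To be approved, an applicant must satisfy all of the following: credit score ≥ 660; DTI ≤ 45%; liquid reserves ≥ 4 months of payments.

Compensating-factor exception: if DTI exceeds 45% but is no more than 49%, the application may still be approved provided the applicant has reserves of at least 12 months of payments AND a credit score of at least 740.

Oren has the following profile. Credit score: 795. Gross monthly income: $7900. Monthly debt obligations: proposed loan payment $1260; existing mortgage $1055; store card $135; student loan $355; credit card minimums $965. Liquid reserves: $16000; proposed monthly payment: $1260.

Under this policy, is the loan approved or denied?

Credit score 795 ≥ 660 (meets base)
Total debts = (1,260 + 1,055 + 135 + 355 + 965) = 3,770. DTI = 3,770/7,900 = 47.7% > 45% — standard DTI limit exceeded.
Liquid reserves cover 16,000/1,260 = 12.7 months — ≥ 4 required
DTI 47.7% is within the 45%–49% exception band; checking compensating factors.
Reserves 12.7 ≥ 12 months; credit score 795 ≥ 740.
Both compensating conditions met → exception applies.

Approved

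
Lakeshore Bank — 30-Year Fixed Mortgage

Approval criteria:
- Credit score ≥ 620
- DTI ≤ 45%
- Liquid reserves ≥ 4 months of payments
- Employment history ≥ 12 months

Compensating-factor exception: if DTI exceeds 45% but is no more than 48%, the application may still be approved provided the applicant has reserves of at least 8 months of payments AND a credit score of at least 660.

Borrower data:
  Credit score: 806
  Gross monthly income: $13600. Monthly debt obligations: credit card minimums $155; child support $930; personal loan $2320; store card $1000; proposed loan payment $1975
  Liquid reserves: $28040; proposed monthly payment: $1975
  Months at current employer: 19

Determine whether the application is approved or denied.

Approved

Credit score 806 ≥ 620 (meets base)
Total debts = (155 + 930 + 2,320 + 1,000 + 1,975) = 6,380. DTI: 6,380 ÷ 13,600 = 46.9%, over the 45% base limit.
Liquid reserves cover 28,040/1,975 = 14.2 months — ≥ 4 required
Employment 19 ≥ 12 months
DTI 46.9% is within the 45%–48% exception band; checking compensating factors.
Reserves 14.2 ≥ 8 months; credit score 806 ≥ 660.
Both compensating conditions met → exception applies.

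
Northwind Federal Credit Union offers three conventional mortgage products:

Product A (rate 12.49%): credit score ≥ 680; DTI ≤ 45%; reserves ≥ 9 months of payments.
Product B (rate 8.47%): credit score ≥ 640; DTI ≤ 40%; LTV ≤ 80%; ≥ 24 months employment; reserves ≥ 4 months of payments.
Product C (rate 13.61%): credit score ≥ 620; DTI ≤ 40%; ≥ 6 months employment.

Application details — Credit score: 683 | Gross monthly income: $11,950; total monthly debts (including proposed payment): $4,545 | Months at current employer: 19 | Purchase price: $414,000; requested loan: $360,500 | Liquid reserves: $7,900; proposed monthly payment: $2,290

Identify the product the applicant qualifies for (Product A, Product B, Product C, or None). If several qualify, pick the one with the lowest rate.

Product C

DTI = 4,545/11,950 = 38%.
LTV = 360,500/414,000 = 87.1%.
Reserves = 7,900/2,290 = 3.4 months.
Product A: score 683 ≥ 680; DTI 38% ≤ 45%; reserves 3.4 < 9 mo → does not qualify.
Product B: score 683 ≥ 640; DTI 38% ≤ 40%; LTV 87.1% > 80%; employment 19 < 24 mo; reserves 3.4 < 4 mo → does not qualify.
Product C: score 683 ≥ 620; DTI 38% ≤ 40%; employment 19 ≥ 6 mo → qualifies.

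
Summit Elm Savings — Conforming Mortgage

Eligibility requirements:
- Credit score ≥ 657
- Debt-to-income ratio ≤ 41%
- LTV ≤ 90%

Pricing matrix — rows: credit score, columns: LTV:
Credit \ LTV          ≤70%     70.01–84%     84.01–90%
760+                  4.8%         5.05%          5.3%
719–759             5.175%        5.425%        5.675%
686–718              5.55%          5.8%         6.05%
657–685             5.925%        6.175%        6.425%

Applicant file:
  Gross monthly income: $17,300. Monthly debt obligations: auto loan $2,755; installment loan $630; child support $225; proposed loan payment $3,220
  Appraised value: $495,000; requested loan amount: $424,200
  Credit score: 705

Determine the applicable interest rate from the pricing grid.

Credit score 705 ≥ 657; Total monthly debts = (2,755 + 630 + 225 + 3,220) = 6,830. DTI: 6,830 ÷ 17,300 = 39.5%, within the 41% cap
Loan-to-value = 424,200/495,000 = 85.7% — pass (90% max)
Credit 705 → row 686–718; LTV 85.7% → column 84.01–90%. Grid cell → 6.05%.

6.05%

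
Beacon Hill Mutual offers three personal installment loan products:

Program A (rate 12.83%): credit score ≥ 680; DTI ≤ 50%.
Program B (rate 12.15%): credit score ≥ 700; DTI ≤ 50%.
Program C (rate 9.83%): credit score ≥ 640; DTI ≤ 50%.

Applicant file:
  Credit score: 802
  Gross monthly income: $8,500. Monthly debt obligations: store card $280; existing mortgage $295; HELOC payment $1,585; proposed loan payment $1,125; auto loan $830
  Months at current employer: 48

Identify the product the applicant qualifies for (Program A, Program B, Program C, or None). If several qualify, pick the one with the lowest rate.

Total debts = (280 + 295 + 1,585 + 1,125 + 830) = 4,115; DTI = 4,115/8,500 = 48.4%.
Program A: score 802 ≥ 680; DTI 48.4% ≤ 50% → qualifies.
Program B: score 802 ≥ 700; DTI 48.4% ≤ 50% → qualifies.
Program C: score 802 ≥ 640; DTI 48.4% ≤ 50% → qualifies.
Qualifying: Program A, Program B, Program C. Lowest rate is 9.83% → Program C.

Program C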